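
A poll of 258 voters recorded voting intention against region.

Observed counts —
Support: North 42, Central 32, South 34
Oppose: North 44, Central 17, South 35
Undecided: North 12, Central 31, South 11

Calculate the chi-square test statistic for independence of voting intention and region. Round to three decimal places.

Row totals: 108, 96, 54. Column totals: 98, 80, 80. Grand total N = 258.
Expected counts (row total × column total / N):
  Support, North: 108×98/258 = 41.0233
  Support, Central: 108×80/258 = 33.4884
  Support, South: 108×80/258 = 33.4884
  Oppose, North: 96×98/258 = 36.4651
  Oppose, Central: 96×80/258 = 29.7674
  Oppose, South: 96×80/258 = 29.7674
  Undecided, North: 54×98/258 = 20.5116
  Undecided, Central: 54×80/258 = 16.7442
  Undecided, South: 54×80/258 = 16.7442
Contributions (O − E)²/E:
  (42 − 41.0233)²/41.0233 = 0.0233
  (32 − 33.4884)²/33.4884 = 0.0662
  (34 − 33.4884)²/33.4884 = 0.0078
  (44 − 36.4651)²/36.4651 = 1.5570
  (17 − 29.7674)²/29.7674 = 5.4760
  (35 − 29.7674)²/29.7674 = 0.9198
  (12 − 20.5116)²/20.5116 = 3.5320
  (31 − 16.7442)²/16.7442 = 12.1372
  (11 − 16.7442)²/16.7442 = 1.9706
χ² = 0.0233 + 0.0662 + 0.0078 + 1.5570 + 5.4760 + 0.9198 + 3.5320 + 12.1372 + 1.9706 = 25.690

25.690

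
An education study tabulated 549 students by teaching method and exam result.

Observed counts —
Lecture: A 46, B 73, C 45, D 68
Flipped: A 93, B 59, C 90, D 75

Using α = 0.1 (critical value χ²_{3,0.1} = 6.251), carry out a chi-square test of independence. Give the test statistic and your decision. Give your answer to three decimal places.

Row totals: 232, 317. Column totals: 139, 132, 135, 143. Grand total N = 549.
Expected counts (row total × column total / N):
  Lecture, A: 232×139/549 = 58.7395
  Lecture, B: 232×132/549 = 55.7814
  Lecture, C: 232×135/549 = 57.0492
  Lecture, D: 232×143/549 = 60.4299
  Flipped, A: 317×139/549 = 80.2605
  Flipped, B: 317×132/549 = 76.2186
  Flipped, C: 317×135/549 = 77.9508
  Flipped, D: 317×143/549 = 82.5701
Contributions (O − E)²/E:
  (46 − 58.7395)²/58.7395 = 2.7630
  (73 − 55.7814)²/55.7814 = 5.3150
  (45 − 57.0492)²/57.0492 = 2.5449
  (68 − 60.4299)²/60.4299 = 0.9483
  (93 − 80.2605)²/80.2605 = 2.0221
  (59 − 76.2186)²/76.2186 = 3.8899
  (90 − 77.9508)²/77.9508 = 1.8625
  (75 − 82.5701)²/82.5701 = 0.6940
χ² = 2.7630 + 5.3150 + 2.5449 + 0.9483 + 2.0221 + 3.8899 + 1.8625 + 0.6940 = 20.040
df = (2−1)(4−1) = 3. Since 20.040 > 6.251, reject the null hypothesis of independence at α = 0.1.

20.040; reject H₀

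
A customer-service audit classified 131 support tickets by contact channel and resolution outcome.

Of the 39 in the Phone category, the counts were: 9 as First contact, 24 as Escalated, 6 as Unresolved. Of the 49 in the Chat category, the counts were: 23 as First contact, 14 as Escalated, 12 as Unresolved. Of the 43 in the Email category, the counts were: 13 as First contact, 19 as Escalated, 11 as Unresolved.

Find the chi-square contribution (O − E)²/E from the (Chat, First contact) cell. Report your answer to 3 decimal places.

2.260

Row total (Chat) = 49; column total (First contact) = 45; N = 131.
Expected count E = 49 × 45 / 131 = 16.8321.
Contribution = (O − E)²/E = (23 − 16.8321)² / 16.8321 = 2.260.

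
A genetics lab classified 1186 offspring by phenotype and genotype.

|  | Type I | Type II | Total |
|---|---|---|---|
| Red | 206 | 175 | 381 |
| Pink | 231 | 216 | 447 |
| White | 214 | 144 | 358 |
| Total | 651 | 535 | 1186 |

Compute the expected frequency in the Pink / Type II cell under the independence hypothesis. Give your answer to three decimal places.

201.640

Row total (Pink) = 447; column total (Type II) = 535; grand total N = 1186.
Expected count = (row total × column total) / N = 447 × 535 / 1186 = 201.640.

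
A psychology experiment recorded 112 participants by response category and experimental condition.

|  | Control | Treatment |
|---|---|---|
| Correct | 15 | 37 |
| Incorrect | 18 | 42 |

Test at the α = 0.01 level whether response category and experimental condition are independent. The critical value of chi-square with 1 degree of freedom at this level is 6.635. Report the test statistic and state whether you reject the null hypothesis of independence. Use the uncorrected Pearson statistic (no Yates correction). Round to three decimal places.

Row totals: 52, 60. Column totals: 33, 79. Grand total N = 112.
Expected counts (row total × column total / N):
  Correct, Control: 52×33/112 = 15.3214
  Correct, Treatment: 52×79/112 = 36.6786
  Incorrect, Control: 60×33/112 = 17.6786
  Incorrect, Treatment: 60×79/112 = 42.3214
Contributions (O − E)²/E:
  (15 − 15.3214)²/15.3214 = 0.0067
  (37 − 36.6786)²/36.6786 = 0.0028
  (18 − 17.6786)²/17.6786 = 0.0058
  (42 − 42.3214)²/42.3214 = 0.0024
χ² = 0.0067 + 0.0028 + 0.0058 + 0.0024 = 0.018
df = (2−1)(2−1) = 1. Since 0.018 < 6.635, fail to reject the null hypothesis of independence at α = 0.01.

0.018; fail to reject H₀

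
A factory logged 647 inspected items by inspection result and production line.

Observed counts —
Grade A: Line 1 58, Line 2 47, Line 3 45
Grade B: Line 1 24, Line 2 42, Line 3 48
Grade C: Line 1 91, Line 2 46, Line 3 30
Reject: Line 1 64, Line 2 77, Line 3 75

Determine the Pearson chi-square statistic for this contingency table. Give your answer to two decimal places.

Row totals: 150, 114, 167, 216. Column totals: 237, 212, 198. Grand total N = 647.
Expected counts (row total × column total / N):
  Grade A, Line 1: 150×237/647 = 54.946
  Grade A, Line 2: 150×212/647 = 49.150
  Grade A, Line 3: 150×198/647 = 45.904
  Grade B, Line 1: 114×237/647 = 41.759
  Grade B, Line 2: 114×212/647 = 37.354
  Grade B, Line 3: 114×198/647 = 34.887
  Grade C, Line 1: 167×237/647 = 61.173
  Grade C, Line 2: 167×212/647 = 54.720
  Grade C, Line 3: 167×198/647 = 51.107
  Reject, Line 1: 216×237/647 = 79.122
  Reject, Line 2: 216×212/647 = 70.776
  Reject, Line 3: 216×198/647 = 66.102
Contributions (O − E)²/E:
  (58 − 54.946)²/54.946 = 0.1697
  (47 − 49.150)²/49.150 = 0.0940
  (45 − 45.904)²/45.904 = 0.0178
  (24 − 41.759)²/41.759 = 7.5524
  (42 − 37.354)²/37.354 = 0.5779
  (48 − 34.887)²/34.887 = 4.9288
  (91 − 61.173)²/61.173 = 14.5432
  (46 − 54.720)²/54.720 = 1.3896
  (30 − 51.107)²/51.107 = 8.7171
  (64 − 79.122)²/79.122 = 2.8902
  (77 − 70.776)²/70.776 = 0.5473
  (75 − 66.102)²/66.102 = 1.1978
χ² = 0.1697 + 0.0940 + 0.0178 + 7.5524 + 0.5779 + 4.9288 + 14.5432 + 1.3896 + 8.7171 + 2.8902 + 0.5473 + 1.1978 = 42.63

42.63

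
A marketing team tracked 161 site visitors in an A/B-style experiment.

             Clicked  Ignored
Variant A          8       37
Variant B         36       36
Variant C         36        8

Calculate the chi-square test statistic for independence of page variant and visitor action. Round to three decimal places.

36.502

Row totals: 45, 72, 44. Column totals: 80, 81. Grand total N = 161.
Expected counts (row total × column total / N):
  Variant A, Clicked: 45×80/161 = 22.3602
  Variant A, Ignored: 45×81/161 = 22.6398
  Variant B, Clicked: 72×80/161 = 35.7764
  Variant B, Ignored: 72×81/161 = 36.2236
  Variant C, Clicked: 44×80/161 = 21.8634
  Variant C, Ignored: 44×81/161 = 22.1366
Contributions (O − E)²/E:
  (8 − 22.3602)²/22.3602 = 9.2224
  (37 − 22.6398)²/22.6398 = 9.1085
  (36 − 35.7764)²/35.7764 = 0.0014
  (36 − 36.2236)²/36.2236 = 0.0014
  (36 − 21.8634)²/21.8634 = 9.1405
  (8 − 22.1366)²/22.1366 = 9.0277
χ² = 9.2224 + 9.1085 + 0.0014 + 0.0014 + 9.1405 + 9.0277 = 36.502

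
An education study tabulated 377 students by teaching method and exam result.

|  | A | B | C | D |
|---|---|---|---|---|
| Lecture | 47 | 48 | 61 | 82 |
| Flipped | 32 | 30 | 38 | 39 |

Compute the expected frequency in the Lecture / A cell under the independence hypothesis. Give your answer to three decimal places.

49.873

Row total (Lecture) = 238; column total (A) = 79; grand total N = 377.
Expected count = (row total × column total) / N = 238 × 79 / 377 = 49.873.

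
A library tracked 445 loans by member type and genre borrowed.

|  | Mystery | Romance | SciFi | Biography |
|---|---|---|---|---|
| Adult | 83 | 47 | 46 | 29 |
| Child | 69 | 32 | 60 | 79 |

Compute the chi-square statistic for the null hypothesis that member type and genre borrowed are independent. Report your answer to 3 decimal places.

Row totals: 205, 240. Column totals: 152, 79, 106, 108. Grand total N = 445.
Expected counts (row total × column total / N):
  Adult, Mystery: 205×152/445 = 70.0225
  Adult, Romance: 205×79/445 = 36.3933
  Adult, SciFi: 205×106/445 = 48.8315
  Adult, Biography: 205×108/445 = 49.7528
  Child, Mystery: 240×152/445 = 81.9775
  Child, Romance: 240×79/445 = 42.6067
  Child, SciFi: 240×106/445 = 57.1685
  Child, Biography: 240×108/445 = 58.2472
Contributions (O − E)²/E:
  (83 − 70.0225)²/70.0225 = 2.4052
  (47 − 36.3933)²/36.3933 = 3.0913
  (46 − 48.8315)²/48.8315 = 0.1642
  (29 − 49.7528)²/49.7528 = 8.6564
  (69 − 81.9775)²/81.9775 = 2.0544
  (32 − 42.6067)²/42.6067 = 2.6405
  (60 − 57.1685)²/57.1685 = 0.1402
  (79 − 58.2472)²/58.2472 = 7.3940
χ² = 2.4052 + 3.0913 + 0.1642 + 8.6564 + 2.0544 + 2.6405 + 0.1402 + 7.3940 = 26.546

26.546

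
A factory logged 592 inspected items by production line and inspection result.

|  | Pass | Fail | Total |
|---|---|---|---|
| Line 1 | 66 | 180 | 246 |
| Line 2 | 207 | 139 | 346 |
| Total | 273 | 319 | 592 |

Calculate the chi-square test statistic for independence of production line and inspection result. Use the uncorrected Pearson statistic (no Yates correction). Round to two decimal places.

63.00

Grand total N = 592.
Expected counts (row total × column total / N):
  Line 1, Pass: 246×273/592 = 113.443
  Line 1, Fail: 246×319/592 = 132.557
  Line 2, Pass: 346×273/592 = 159.557
  Line 2, Fail: 346×319/592 = 186.443
Contributions (O − E)²/E:
  (66 − 113.443)²/113.443 = 19.8411
  (180 − 132.557)²/132.557 = 16.9802
  (207 − 159.557)²/159.557 = 14.1068
  (139 − 186.443)²/186.443 = 12.0725
χ² = 19.8411 + 16.9802 + 14.1068 + 12.0725 = 63.00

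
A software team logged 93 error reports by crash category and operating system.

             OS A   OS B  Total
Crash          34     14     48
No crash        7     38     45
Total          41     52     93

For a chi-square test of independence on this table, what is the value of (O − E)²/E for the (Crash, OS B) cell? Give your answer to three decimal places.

6.142

Row total (Crash) = 48; column total (OS B) = 52; N = 93.
Expected count E = 48 × 52 / 93 = 26.8387.
Contribution = (O − E)²/E = (14 − 26.8387)² / 26.8387 = 6.142.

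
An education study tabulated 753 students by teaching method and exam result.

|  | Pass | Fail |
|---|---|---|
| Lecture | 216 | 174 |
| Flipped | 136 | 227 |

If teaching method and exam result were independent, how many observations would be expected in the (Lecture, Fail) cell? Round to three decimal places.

207.689

Row total (Lecture) = 390; column total (Fail) = 401; grand total N = 753.
Expected count = (row total × column total) / N = 390 × 401 / 753 = 207.689.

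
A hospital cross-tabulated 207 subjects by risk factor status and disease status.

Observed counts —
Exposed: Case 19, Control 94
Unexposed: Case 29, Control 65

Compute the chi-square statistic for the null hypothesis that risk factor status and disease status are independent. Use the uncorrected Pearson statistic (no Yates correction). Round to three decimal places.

Row totals: 113, 94. Column totals: 48, 159. Grand total N = 207.
Expected counts (row total × column total / N):
  Exposed, Case: 113×48/207 = 26.2029
  Exposed, Control: 113×159/207 = 86.7971
  Unexposed, Case: 94×48/207 = 21.7971
  Unexposed, Control: 94×159/207 = 72.2029
Contributions (O − E)²/E:
  (19 − 26.2029)²/26.2029 = 1.9800
  (94 − 86.7971)²/86.7971 = 0.5977
  (29 − 21.7971)²/21.7971 = 2.3802
  (65 − 72.2029)²/72.2029 = 0.7186
χ² = 1.9800 + 0.5977 + 2.3802 + 0.7186 = 5.677

5.677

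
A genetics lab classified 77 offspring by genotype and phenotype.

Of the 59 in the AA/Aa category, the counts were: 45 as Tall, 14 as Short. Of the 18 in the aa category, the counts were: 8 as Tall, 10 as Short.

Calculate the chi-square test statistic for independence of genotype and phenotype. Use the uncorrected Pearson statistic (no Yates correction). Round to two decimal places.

Row totals: 59, 18. Column totals: 53, 24. Grand total N = 77.
Expected counts (row total × column total / N):
  AA/Aa, Tall: 59×53/77 = 40.6104
  AA/Aa, Short: 59×24/77 = 18.3896
  aa, Tall: 18×53/77 = 12.3896
  aa, Short: 18×24/77 = 5.6104
Contributions (O − E)²/E:
  (45 − 40.6104)²/40.6104 = 0.4745
  (14 − 18.3896)²/18.3896 = 1.0478
  (8 − 12.3896)²/12.3896 = 1.5552
  (10 − 5.6104)²/5.6104 = 3.4344
χ² = 0.4745 + 1.0478 + 1.5552 + 3.4344 = 6.51

6.51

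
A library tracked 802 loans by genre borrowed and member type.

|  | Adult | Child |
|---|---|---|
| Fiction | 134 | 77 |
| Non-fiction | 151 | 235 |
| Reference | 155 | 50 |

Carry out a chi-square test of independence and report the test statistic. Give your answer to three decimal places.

Row totals: 211, 386, 205. Column totals: 440, 362. Grand total N = 802.
Expected counts (row total × column total / N):
  Fiction, Adult: 211×440/802 = 115.7606
  Fiction, Child: 211×362/802 = 95.2394
  Non-fiction, Adult: 386×440/802 = 211.7706
  Non-fiction, Child: 386×362/802 = 174.2294
  Reference, Adult: 205×440/802 = 112.4688
  Reference, Child: 205×362/802 = 92.5312
Contributions (O − E)²/E:
  (134 − 115.7606)²/115.7606 = 2.8738
  (77 − 95.2394)²/95.2394 = 3.4930
  (151 − 211.7706)²/211.7706 = 17.4390
  (235 − 174.2294)²/174.2294 = 21.1966
  (155 − 112.4688)²/112.4688 = 16.0836
  (50 − 92.5312)²/92.5312 = 19.5491
χ² = 2.8738 + 3.4930 + 17.4390 + 21.1966 + 16.0836 + 19.5491 = 80.635

80.635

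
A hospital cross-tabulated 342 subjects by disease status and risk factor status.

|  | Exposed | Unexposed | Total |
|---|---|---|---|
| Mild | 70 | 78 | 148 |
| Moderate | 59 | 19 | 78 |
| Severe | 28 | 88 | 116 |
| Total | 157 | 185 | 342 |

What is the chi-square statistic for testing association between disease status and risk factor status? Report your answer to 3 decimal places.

Grand total N = 342.
Expected counts (row total × column total / N):
  Mild, Exposed: 148×157/342 = 67.9415
  Mild, Unexposed: 148×185/342 = 80.0585
  Moderate, Exposed: 78×157/342 = 35.8070
  Moderate, Unexposed: 78×185/342 = 42.1930
  Severe, Exposed: 116×157/342 = 53.2515
  Severe, Unexposed: 116×185/342 = 62.7485
Contributions (O − E)²/E:
  (70 − 67.9415)²/67.9415 = 0.0624
  (78 − 80.0585)²/80.0585 = 0.0529
  (59 − 35.8070)²/35.8070 = 15.0226
  (19 − 42.1930)²/42.1930 = 12.7489
  (28 − 53.2515)²/53.2515 = 11.9741
  (88 − 62.7485)²/62.7485 = 10.1618
χ² = 0.0624 + 0.0529 + 15.0226 + 12.7489 + 11.9741 + 10.1618 = 50.023

50.023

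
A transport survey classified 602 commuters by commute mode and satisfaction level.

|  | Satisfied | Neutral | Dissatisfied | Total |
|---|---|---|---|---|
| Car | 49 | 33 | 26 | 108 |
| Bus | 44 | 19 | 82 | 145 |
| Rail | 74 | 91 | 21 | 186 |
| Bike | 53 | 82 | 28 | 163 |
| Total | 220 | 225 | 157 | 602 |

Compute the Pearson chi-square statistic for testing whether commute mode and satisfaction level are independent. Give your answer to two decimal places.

Grand total N = 602.
Expected counts (row total × column total / N):
  Car, Satisfied: 108×220/602 = 39.4684
  Car, Neutral: 108×225/602 = 40.3654
  Car, Dissatisfied: 108×157/602 = 28.1661
  Bus, Satisfied: 145×220/602 = 52.9900
  Bus, Neutral: 145×225/602 = 54.1944
  Bus, Dissatisfied: 145×157/602 = 37.8156
  Rail, Satisfied: 186×220/602 = 67.9734
  Rail, Neutral: 186×225/602 = 69.5183
  Rail, Dissatisfied: 186×157/602 = 48.5083
  Bike, Satisfied: 163×220/602 = 59.5681
  Bike, Neutral: 163×225/602 = 60.9219
  Bike, Dissatisfied: 163×157/602 = 42.5100
Contributions (O − E)²/E:
  (49 − 39.4684)²/39.4684 = 2.3019
  (33 − 40.3654)²/40.3654 = 1.3440
  (26 − 28.1661)²/28.1661 = 0.1666
  (44 − 52.9900)²/52.9900 = 1.5252
  (19 − 54.1944)²/54.1944 = 22.8556
  (82 − 37.8156)²/37.8156 = 51.6258
  (74 − 67.9734)²/67.9734 = 0.5343
  (91 − 69.5183)²/69.5183 = 6.6380
  (21 − 48.5083)²/48.5083 = 15.5995
  (53 − 59.5681)²/59.5681 = 0.7242
  (82 − 60.9219)²/60.9219 = 7.2927
  (28 − 42.5100)²/42.5100 = 4.9527
χ² = 2.3019 + 1.3440 + 0.1666 + 1.5252 + 22.8556 + 51.6258 + 0.5343 + 6.6380 + 15.5995 + 0.7242 + 7.2927 + 4.9527 = 115.56

115.56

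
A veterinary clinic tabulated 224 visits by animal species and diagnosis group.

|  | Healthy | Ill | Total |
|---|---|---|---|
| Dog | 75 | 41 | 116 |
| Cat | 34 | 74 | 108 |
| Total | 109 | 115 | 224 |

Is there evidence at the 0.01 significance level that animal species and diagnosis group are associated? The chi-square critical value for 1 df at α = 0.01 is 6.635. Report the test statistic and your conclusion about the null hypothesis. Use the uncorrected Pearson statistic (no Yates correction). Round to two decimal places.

24.64; reject H₀

Grand total N = 224.
Expected counts (row total × column total / N):
  Dog, Healthy: 116×109/224 = 56.446
  Dog, Ill: 116×115/224 = 59.554
  Cat, Healthy: 108×109/224 = 52.554
  Cat, Ill: 108×115/224 = 55.446
Contributions (O − E)²/E:
  (75 − 56.446)²/56.446 = 6.0988
  (41 − 59.554)²/59.554 = 5.7805
  (34 − 52.554)²/52.554 = 6.5504
  (74 − 55.446)²/55.446 = 6.2088
χ² = 6.0988 + 5.7805 + 6.5504 + 6.2088 = 24.64
df = (2−1)(2−1) = 1. Since 24.64 > 6.635, reject the null hypothesis of independence at α = 0.01.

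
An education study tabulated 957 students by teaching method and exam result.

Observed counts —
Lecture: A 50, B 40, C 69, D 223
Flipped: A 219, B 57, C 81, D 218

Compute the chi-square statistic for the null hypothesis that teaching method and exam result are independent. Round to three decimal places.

74.269

Row totals: 382, 575. Column totals: 269, 97, 150, 441. Grand total N = 957.
Expected counts (row total × column total / N):
  Lecture, A: 382×269/957 = 107.3751
  Lecture, B: 382×97/957 = 38.7189
  Lecture, C: 382×150/957 = 59.8746
  Lecture, D: 382×441/957 = 176.0313
  Flipped, A: 575×269/957 = 161.6249
  Flipped, B: 575×97/957 = 58.2811
  Flipped, C: 575×150/957 = 90.1254
  Flipped, D: 575×441/957 = 264.9687
Contributions (O − E)²/E:
  (50 − 107.3751)²/107.3751 = 30.6580
  (40 − 38.7189)²/38.7189 = 0.0424
  (69 − 59.8746)²/59.8746 = 1.3908
  (223 − 176.0313)²/176.0313 = 12.5322
  (219 − 161.6249)²/161.6249 = 20.3675
  (57 − 58.2811)²/58.2811 = 0.0282
  (81 − 90.1254)²/90.1254 = 0.9240
  (218 − 264.9687)²/264.9687 = 8.3257
χ² = 30.6580 + 0.0424 + 1.3908 + 12.5322 + 20.3675 + 0.0282 + 0.9240 + 8.3257 = 74.269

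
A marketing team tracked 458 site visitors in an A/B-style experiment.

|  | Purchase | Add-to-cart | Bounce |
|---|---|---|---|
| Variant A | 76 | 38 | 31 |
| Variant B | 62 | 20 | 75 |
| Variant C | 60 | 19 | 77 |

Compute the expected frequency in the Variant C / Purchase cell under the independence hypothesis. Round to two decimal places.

Row total (Variant C) = 156; column total (Purchase) = 198; grand total N = 458.
Expected count = (row total × column total) / N = 156 × 198 / 458 = 67.44.

67.44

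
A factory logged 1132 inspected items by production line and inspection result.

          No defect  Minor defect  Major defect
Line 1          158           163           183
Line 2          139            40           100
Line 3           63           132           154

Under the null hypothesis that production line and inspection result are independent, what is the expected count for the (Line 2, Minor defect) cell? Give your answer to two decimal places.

82.57

Row total (Line 2) = 279; column total (Minor defect) = 335; grand total N = 1132.
Expected count = (row total × column total) / N = 279 × 335 / 1132 = 82.57.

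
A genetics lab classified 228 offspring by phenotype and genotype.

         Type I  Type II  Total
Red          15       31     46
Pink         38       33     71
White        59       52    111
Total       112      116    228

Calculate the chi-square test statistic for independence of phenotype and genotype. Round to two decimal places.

6.29

Grand total N = 228.
Expected counts (row total × column total / N):
  Red, Type I: 46×112/228 = 22.596
  Red, Type II: 46×116/228 = 23.404
  Pink, Type I: 71×112/228 = 34.877
  Pink, Type II: 71×116/228 = 36.123
  White, Type I: 111×112/228 = 54.526
  White, Type II: 111×116/228 = 56.474
Contributions (O − E)²/E:
  (15 − 22.596)²/22.596 = 2.5535
  (31 − 23.404)²/23.404 = 2.4654
  (38 − 34.877)²/34.877 = 0.2796
  (33 − 36.123)²/36.123 = 0.2700
  (59 − 54.526)²/54.526 = 0.3671
  (52 − 56.474)²/56.474 = 0.3544
χ² = 2.5535 + 2.4654 + 0.2796 + 0.2700 + 0.3671 + 0.3544 = 6.29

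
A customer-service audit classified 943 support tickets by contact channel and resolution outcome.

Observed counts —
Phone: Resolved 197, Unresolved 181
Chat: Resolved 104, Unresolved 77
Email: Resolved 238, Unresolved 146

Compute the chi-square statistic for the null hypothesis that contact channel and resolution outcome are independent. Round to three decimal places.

Row totals: 378, 181, 384. Column totals: 539, 404. Grand total N = 943.
Expected counts (row total × column total / N):
  Phone, Resolved: 378×539/943 = 216.0573
  Phone, Unresolved: 378×404/943 = 161.9427
  Chat, Resolved: 181×539/943 = 103.4560
  Chat, Unresolved: 181×404/943 = 77.5440
  Email, Resolved: 384×539/943 = 219.4867
  Email, Unresolved: 384×404/943 = 164.5133
Contributions (O − E)²/E:
  (197 − 216.0573)²/216.0573 = 1.6809
  (181 − 161.9427)²/161.9427 = 2.2426
  (104 − 103.4560)²/103.4560 = 0.0029
  (77 − 77.5440)²/77.5440 = 0.0038
  (238 − 219.4867)²/219.4867 = 1.5616
  (146 − 164.5133)²/164.5133 = 2.0834
χ² = 1.6809 + 2.2426 + 0.0029 + 0.0038 + 1.5616 + 2.0834 = 7.575

7.575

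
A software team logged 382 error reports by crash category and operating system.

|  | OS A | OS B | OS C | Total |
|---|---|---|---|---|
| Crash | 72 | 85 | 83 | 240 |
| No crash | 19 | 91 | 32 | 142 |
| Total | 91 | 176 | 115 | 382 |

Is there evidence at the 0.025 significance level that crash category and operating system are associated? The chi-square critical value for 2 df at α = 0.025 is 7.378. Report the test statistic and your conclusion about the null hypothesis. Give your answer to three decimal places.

Grand total N = 382.
Expected counts (row total × column total / N):
  Crash, OS A: 240×91/382 = 57.1728
  Crash, OS B: 240×176/382 = 110.5759
  Crash, OS C: 240×115/382 = 72.2513
  No crash, OS A: 142×91/382 = 33.8272
  No crash, OS B: 142×176/382 = 65.4241
  No crash, OS C: 142×115/382 = 42.7487
Contributions (O − E)²/E:
  (72 − 57.1728)²/57.1728 = 3.8453
  (85 − 110.5759)²/110.5759 = 5.9156
  (83 − 72.2513)²/72.2513 = 1.5991
  (19 − 33.8272)²/33.8272 = 6.4991
  (91 − 65.4241)²/65.4241 = 9.9983
  (32 − 42.7487)²/42.7487 = 2.7026
χ² = 3.8453 + 5.9156 + 1.5991 + 6.4991 + 9.9983 + 2.7026 = 30.560
df = (2−1)(3−1) = 2. Since 30.560 > 7.378, reject the null hypothesis of independence at α = 0.025.

30.560; reject H₀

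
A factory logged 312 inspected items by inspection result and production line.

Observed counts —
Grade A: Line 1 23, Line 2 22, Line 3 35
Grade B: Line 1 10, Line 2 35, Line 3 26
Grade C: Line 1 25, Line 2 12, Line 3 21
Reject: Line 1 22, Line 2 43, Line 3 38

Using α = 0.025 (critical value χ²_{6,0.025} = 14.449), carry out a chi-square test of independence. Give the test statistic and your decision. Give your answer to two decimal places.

Row totals: 80, 71, 58, 103. Column totals: 80, 112, 120. Grand total N = 312.
Expected counts (row total × column total / N):
  Grade A, Line 1: 80×80/312 = 20.513
  Grade A, Line 2: 80×112/312 = 28.718
  Grade A, Line 3: 80×120/312 = 30.769
  Grade B, Line 1: 71×80/312 = 18.205
  Grade B, Line 2: 71×112/312 = 25.487
  Grade B, Line 3: 71×120/312 = 27.308
  Grade C, Line 1: 58×80/312 = 14.872
  Grade C, Line 2: 58×112/312 = 20.821
  Grade C, Line 3: 58×120/312 = 22.308
  Reject, Line 1: 103×80/312 = 26.410
  Reject, Line 2: 103×112/312 = 36.974
  Reject, Line 3: 103×120/312 = 39.615
Contributions (O − E)²/E:
  (23 − 20.513)²/20.513 = 0.3015
  (22 − 28.718)²/28.718 = 1.5715
  (35 − 30.769)²/30.769 = 0.5818
  (10 − 18.205)²/18.205 = 3.6980
  (35 − 25.487)²/25.487 = 3.5507
  (26 − 27.308)²/27.308 = 0.0627
  (25 − 14.872)²/14.872 = 6.8973
  (12 − 20.821)²/20.821 = 3.7371
  (21 − 22.308)²/22.308 = 0.0767
  (22 − 26.410)²/26.410 = 0.7364
  (43 − 36.974)²/36.974 = 0.9821
  (38 − 39.615)²/39.615 = 0.0658
χ² = 0.3015 + 1.5715 + 0.5818 + 3.6980 + 3.5507 + 0.0627 + 6.8973 + 3.7371 + 0.0767 + 0.7364 + 0.9821 + 0.0658 = 22.26
df = (4−1)(3−1) = 6. Since 22.26 > 14.449, reject the null hypothesis of independence at α = 0.025.

22.26; reject H₀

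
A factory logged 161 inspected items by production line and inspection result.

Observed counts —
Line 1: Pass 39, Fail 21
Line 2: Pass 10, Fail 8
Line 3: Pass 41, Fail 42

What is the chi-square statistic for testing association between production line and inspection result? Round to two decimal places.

Row totals: 60, 18, 83. Column totals: 90, 71. Grand total N = 161.
Expected counts (row total × column total / N):
  Line 1, Pass: 60×90/161 = 33.540
  Line 1, Fail: 60×71/161 = 26.460
  Line 2, Pass: 18×90/161 = 10.062
  Line 2, Fail: 18×71/161 = 7.938
  Line 3, Pass: 83×90/161 = 46.398
  Line 3, Fail: 83×71/161 = 36.602
Contributions (O − E)²/E:
  (39 − 33.540)²/33.540 = 0.8888
  (21 − 26.460)²/26.460 = 1.1267
  (10 − 10.062)²/10.062 = 0.0004
  (8 − 7.938)²/7.938 = 0.0005
  (41 − 46.398)²/46.398 = 0.6280
  (42 − 36.602)²/36.602 = 0.7961
χ² = 0.8888 + 1.1267 + 0.0004 + 0.0005 + 0.6280 + 0.7961 = 3.44

3.44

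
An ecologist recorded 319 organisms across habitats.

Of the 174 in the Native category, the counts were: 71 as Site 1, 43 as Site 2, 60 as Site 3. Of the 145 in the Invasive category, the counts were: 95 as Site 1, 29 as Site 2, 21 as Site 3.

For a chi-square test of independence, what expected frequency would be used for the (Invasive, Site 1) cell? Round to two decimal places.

Row total (Invasive) = 145; column total (Site 1) = 166; grand total N = 319.
Expected count = (row total × column total) / N = 145 × 166 / 319 = 75.45.

75.45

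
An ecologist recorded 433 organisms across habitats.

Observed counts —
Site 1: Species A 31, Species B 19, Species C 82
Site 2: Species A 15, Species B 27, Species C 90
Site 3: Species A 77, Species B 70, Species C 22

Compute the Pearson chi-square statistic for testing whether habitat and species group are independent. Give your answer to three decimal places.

Row totals: 132, 132, 169. Column totals: 123, 116, 194. Grand total N = 433.
Expected counts (row total × column total / N):
  Site 1, Species A: 132×123/433 = 37.49654
  Site 1, Species B: 132×116/433 = 35.36259
  Site 1, Species C: 132×194/433 = 59.14088
  Site 2, Species A: 132×123/433 = 37.49654
  Site 2, Species B: 132×116/433 = 35.36259
  Site 2, Species C: 132×194/433 = 59.14088
  Site 3, Species A: 169×123/433 = 48.00693
  Site 3, Species B: 169×116/433 = 45.27483
  Site 3, Species C: 169×194/433 = 75.71824
Contributions (O − E)²/E:
  (31 − 37.49654)²/37.49654 = 1.1256
  (19 − 35.36259)²/35.36259 = 7.5711
  (82 − 59.14088)²/59.14088 = 8.8355
  (15 − 37.49654)²/37.49654 = 13.4971
  (27 − 35.36259)²/35.36259 = 1.9776
  (90 − 59.14088)²/59.14088 = 16.1020
  (77 − 48.00693)²/48.00693 = 17.5099
  (70 − 45.27483)²/45.27483 = 13.5027
  (22 − 75.71824)²/75.71824 = 38.1104
χ² = 1.1256 + 7.5711 + 8.8355 + 13.4971 + 1.9776 + 16.1020 + 17.5099 + 13.5027 + 38.1104 = 118.232

118.232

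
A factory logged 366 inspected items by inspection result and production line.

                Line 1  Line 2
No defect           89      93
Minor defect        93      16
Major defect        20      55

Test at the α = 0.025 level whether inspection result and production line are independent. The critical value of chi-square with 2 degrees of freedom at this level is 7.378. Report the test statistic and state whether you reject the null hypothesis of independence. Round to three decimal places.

Row totals: 182, 109, 75. Column totals: 202, 164. Grand total N = 366.
Expected counts (row total × column total / N):
  No defect, Line 1: 182×202/366 = 100.4481
  No defect, Line 2: 182×164/366 = 81.5519
  Minor defect, Line 1: 109×202/366 = 60.1585
  Minor defect, Line 2: 109×164/366 = 48.8415
  Major defect, Line 1: 75×202/366 = 41.3934
  Major defect, Line 2: 75×164/366 = 33.6066
Contributions (O − E)²/E:
  (89 − 100.4481)²/100.4481 = 1.3047
  (93 − 81.5519)²/81.5519 = 1.6071
  (93 − 60.1585)²/60.1585 = 17.9287
  (16 − 48.8415)²/48.8415 = 22.0829
  (20 − 41.3934)²/41.3934 = 11.0568
  (55 − 33.6066)²/33.6066 = 13.6187
χ² = 1.3047 + 1.6071 + 17.9287 + 22.0829 + 11.0568 + 13.6187 = 67.599
df = (3−1)(2−1) = 2. Since 67.599 > 7.378, reject the null hypothesis of independence at α = 0.025.

67.599; reject H₀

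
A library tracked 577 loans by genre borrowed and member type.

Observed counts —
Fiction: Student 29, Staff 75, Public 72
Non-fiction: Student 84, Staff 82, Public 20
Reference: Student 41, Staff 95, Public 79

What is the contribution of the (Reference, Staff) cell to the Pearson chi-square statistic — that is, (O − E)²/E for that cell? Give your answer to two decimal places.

0.01

Row total (Reference) = 215; column total (Staff) = 252; N = 577.
Expected count E = 215 × 252 / 577 = 93.899.
Contribution = (O − E)²/E = (95 − 93.899)² / 93.899 = 0.01.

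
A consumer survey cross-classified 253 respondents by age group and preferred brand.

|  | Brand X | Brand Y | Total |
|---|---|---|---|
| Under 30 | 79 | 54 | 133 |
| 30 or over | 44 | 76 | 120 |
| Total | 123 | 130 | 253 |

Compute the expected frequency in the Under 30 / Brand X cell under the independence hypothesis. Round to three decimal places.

64.660

Row total (Under 30) = 133; column total (Brand X) = 123; grand total N = 253.
Expected count = (row total × column total) / N = 133 × 123 / 253 = 64.660.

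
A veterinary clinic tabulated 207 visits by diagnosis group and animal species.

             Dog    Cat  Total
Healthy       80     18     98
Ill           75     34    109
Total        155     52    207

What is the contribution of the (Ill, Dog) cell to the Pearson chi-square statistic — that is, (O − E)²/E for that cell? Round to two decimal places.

0.54

Row total (Ill) = 109; column total (Dog) = 155; N = 207.
Expected count E = 109 × 155 / 207 = 81.618.
Contribution = (O − E)²/E = (75 − 81.618)² / 81.618 = 0.54.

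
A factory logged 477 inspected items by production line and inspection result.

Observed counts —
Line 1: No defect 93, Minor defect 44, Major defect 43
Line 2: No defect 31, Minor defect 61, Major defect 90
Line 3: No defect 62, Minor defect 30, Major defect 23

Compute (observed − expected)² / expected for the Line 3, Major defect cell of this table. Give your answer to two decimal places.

Row total (Line 3) = 115; column total (Major defect) = 156; N = 477.
Expected count E = 115 × 156 / 477 = 37.610.
Contribution = (O − E)²/E = (23 − 37.610)² / 37.610 = 5.68.

5.68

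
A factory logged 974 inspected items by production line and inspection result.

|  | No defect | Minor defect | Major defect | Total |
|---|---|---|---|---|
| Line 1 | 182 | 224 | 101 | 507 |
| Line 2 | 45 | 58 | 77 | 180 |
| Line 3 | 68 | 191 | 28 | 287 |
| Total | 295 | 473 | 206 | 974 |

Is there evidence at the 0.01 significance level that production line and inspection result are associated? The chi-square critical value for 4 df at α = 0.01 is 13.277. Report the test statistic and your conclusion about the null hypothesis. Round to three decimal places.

99.861; reject H₀

Grand total N = 974.
Expected counts (row total × column total / N):
  Line 1, No defect: 507×295/974 = 153.5575
  Line 1, Minor defect: 507×473/974 = 246.2125
  Line 1, Major defect: 507×206/974 = 107.2300
  Line 2, No defect: 180×295/974 = 54.5175
  Line 2, Minor defect: 180×473/974 = 87.4127
  Line 2, Major defect: 180×206/974 = 38.0698
  Line 3, No defect: 287×295/974 = 86.9251
  Line 3, Minor defect: 287×473/974 = 139.3747
  Line 3, Major defect: 287×206/974 = 60.7002
Contributions (O − E)²/E:
  (182 − 153.5575)²/153.5575 = 5.2682
  (224 − 246.2125)²/246.2125 = 2.0039
  (101 − 107.2300)²/107.2300 = 0.3620
  (45 − 54.5175)²/54.5175 = 1.6615
  (58 − 87.4127)²/87.4127 = 9.8968
  (77 − 38.0698)²/38.0698 = 39.8100
  (68 − 86.9251)²/86.9251 = 4.1203
  (191 − 139.3747)²/139.3747 = 19.1223
  (28 − 60.7002)²/60.7002 = 17.6161
χ² = 5.2682 + 2.0039 + 0.3620 + 1.6615 + 9.8968 + 39.8100 + 4.1203 + 19.1223 + 17.6161 = 99.861
df = (3−1)(3−1) = 4. Since 99.861 > 13.277, reject the null hypothesis of independence at α = 0.01.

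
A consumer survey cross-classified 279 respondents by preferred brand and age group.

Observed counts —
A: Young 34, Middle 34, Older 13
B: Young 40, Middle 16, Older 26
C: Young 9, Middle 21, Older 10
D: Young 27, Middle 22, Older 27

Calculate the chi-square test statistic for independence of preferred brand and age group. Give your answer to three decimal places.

22.828

Row totals: 81, 82, 40, 76. Column totals: 110, 93, 76. Grand total N = 279.
Expected counts (row total × column total / N):
  A, Young: 81×110/279 = 31.9355
  A, Middle: 81×93/279 = 27.0000
  A, Older: 81×76/279 = 22.0645
  B, Young: 82×110/279 = 32.3297
  B, Middle: 82×93/279 = 27.3333
  B, Older: 82×76/279 = 22.3369
  C, Young: 40×110/279 = 15.7706
  C, Middle: 40×93/279 = 13.3333
  C, Older: 40×76/279 = 10.8961
  D, Young: 76×110/279 = 29.9642
  D, Middle: 76×93/279 = 25.3333
  D, Older: 76×76/279 = 20.7025
Contributions (O − E)²/E:
  (34 − 31.9355)²/31.9355 = 0.1335
  (34 − 27.0000)²/27.0000 = 1.8148
  (13 − 22.0645)²/22.0645 = 3.7239
  (40 − 32.3297)²/32.3297 = 1.8198
  (16 − 27.3333)²/27.3333 = 4.6992
  (26 − 22.3369)²/22.3369 = 0.6007
  (9 − 15.7706)²/15.7706 = 2.9067
  (21 − 13.3333)²/13.3333 = 4.4084
  (10 − 10.8961)²/10.8961 = 0.0737
  (27 − 29.9642)²/29.9642 = 0.2932
  (22 − 25.3333)²/25.3333 = 0.4386
  (27 − 20.7025)²/20.7025 = 1.9156
χ² = 0.1335 + 1.8148 + 3.7239 + 1.8198 + 4.6992 + 0.6007 + 2.9067 + 4.4084 + 0.0737 + 0.2932 + 0.4386 + 1.9156 = 22.828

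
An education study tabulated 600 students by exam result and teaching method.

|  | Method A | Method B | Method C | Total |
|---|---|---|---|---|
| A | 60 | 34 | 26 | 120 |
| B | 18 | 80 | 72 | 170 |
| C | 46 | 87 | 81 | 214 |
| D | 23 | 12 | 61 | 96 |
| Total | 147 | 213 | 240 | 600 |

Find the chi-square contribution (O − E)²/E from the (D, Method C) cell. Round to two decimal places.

Row total (D) = 96; column total (Method C) = 240; N = 600.
Expected count E = 96 × 240 / 600 = 38.400.
Contribution = (O − E)²/E = (61 − 38.400)² / 38.400 = 13.30.

13.30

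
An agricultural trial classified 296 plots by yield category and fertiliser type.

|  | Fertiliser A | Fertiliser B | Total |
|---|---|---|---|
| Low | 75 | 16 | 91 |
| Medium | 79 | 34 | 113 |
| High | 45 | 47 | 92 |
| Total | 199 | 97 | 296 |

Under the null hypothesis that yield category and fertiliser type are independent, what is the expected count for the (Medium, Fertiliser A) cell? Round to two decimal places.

75.97

Row total (Medium) = 113; column total (Fertiliser A) = 199; grand total N = 296.
Expected count = (row total × column total) / N = 113 × 199 / 296 = 75.97.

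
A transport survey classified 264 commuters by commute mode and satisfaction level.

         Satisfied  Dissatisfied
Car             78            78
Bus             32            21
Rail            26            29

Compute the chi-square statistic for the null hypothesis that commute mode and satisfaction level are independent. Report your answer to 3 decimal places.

2.206

Row totals: 156, 53, 55. Column totals: 136, 128. Grand total N = 264.
Expected counts (row total × column total / N):
  Car, Satisfied: 156×136/264 = 80.3636
  Car, Dissatisfied: 156×128/264 = 75.6364
  Bus, Satisfied: 53×136/264 = 27.3030
  Bus, Dissatisfied: 53×128/264 = 25.6970
  Rail, Satisfied: 55×136/264 = 28.3333
  Rail, Dissatisfied: 55×128/264 = 26.6667
Contributions (O − E)²/E:
  (78 − 80.3636)²/80.3636 = 0.0695
  (78 − 75.6364)²/75.6364 = 0.0739
  (32 − 27.3030)²/27.3030 = 0.8080
  (21 − 25.6970)²/25.6970 = 0.8585
  (26 − 28.3333)²/28.3333 = 0.1922
  (29 − 26.6667)²/26.6667 = 0.2042
χ² = 0.0695 + 0.0739 + 0.8080 + 0.8585 + 0.1922 + 0.2042 = 2.206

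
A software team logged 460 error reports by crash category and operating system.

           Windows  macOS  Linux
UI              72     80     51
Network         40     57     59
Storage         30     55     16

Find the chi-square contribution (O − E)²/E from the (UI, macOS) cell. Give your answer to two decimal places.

Row total (UI) = 203; column total (macOS) = 192; N = 460.
Expected count E = 203 × 192 / 460 = 84.7304.
Contribution = (O − E)²/E = (80 − 84.7304)² / 84.7304 = 0.26.

0.26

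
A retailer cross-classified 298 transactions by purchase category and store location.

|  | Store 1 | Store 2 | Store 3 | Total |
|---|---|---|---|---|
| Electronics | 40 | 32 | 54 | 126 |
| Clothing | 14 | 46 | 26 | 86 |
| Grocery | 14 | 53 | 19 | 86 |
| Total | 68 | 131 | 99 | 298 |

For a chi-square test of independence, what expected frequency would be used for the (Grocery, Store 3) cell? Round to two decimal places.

28.57

Row total (Grocery) = 86; column total (Store 3) = 99; grand total N = 298.
Expected count = (row total × column total) / N = 86 × 99 / 298 = 28.57.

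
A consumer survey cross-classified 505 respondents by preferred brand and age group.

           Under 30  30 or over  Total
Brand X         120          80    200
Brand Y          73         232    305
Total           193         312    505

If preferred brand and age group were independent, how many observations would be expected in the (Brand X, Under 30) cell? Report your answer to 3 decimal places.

Row total (Brand X) = 200; column total (Under 30) = 193; grand total N = 505.
Expected count = (row total × column total) / N = 200 × 193 / 505 = 76.436.

76.436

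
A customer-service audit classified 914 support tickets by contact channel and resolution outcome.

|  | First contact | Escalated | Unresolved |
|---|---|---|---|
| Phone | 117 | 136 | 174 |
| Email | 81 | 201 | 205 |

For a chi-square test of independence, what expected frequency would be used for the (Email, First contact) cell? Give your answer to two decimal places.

105.50

Row total (Email) = 487; column total (First contact) = 198; grand total N = 914.
Expected count = (row total × column total) / N = 487 × 198 / 914 = 105.50.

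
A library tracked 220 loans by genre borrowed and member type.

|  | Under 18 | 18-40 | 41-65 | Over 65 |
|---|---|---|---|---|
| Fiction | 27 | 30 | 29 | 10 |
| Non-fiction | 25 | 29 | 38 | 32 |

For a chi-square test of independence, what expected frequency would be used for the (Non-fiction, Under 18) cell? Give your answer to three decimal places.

29.309

Row total (Non-fiction) = 124; column total (Under 18) = 52; grand total N = 220.
Expected count = (row total × column total) / N = 124 × 52 / 220 = 29.309.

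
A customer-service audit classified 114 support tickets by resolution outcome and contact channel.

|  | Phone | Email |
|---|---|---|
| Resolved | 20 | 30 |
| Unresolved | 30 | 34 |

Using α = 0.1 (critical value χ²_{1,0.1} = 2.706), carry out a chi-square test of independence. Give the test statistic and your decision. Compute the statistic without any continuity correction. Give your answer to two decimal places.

Row totals: 50, 64. Column totals: 50, 64. Grand total N = 114.
Expected counts (row total × column total / N):
  Resolved, Phone: 50×50/114 = 21.930
  Resolved, Email: 50×64/114 = 28.070
  Unresolved, Phone: 64×50/114 = 28.070
  Unresolved, Email: 64×64/114 = 35.930
Contributions (O − E)²/E:
  (20 − 21.930)²/21.930 = 0.1699
  (30 − 28.070)²/28.070 = 0.1327
  (30 − 28.070)²/28.070 = 0.1327
  (34 − 35.930)²/35.930 = 0.1037
χ² = 0.1699 + 0.1327 + 0.1327 + 0.1037 = 0.54
df = (2−1)(2−1) = 1. Since 0.54 < 2.706, fail to reject the null hypothesis of independence at α = 0.1.

0.54; fail to reject H₀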